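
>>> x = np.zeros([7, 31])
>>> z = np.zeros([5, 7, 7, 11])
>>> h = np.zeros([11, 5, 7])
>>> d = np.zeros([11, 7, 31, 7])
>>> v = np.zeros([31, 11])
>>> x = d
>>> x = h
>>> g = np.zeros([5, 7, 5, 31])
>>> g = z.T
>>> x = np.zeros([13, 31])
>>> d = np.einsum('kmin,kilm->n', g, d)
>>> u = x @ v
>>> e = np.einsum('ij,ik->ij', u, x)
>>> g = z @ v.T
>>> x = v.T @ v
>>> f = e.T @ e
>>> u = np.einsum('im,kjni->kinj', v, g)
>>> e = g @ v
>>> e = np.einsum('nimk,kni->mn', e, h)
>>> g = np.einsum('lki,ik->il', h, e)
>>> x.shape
(11, 11)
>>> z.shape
(5, 7, 7, 11)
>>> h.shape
(11, 5, 7)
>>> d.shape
(5,)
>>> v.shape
(31, 11)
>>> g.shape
(7, 11)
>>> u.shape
(5, 31, 7, 7)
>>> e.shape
(7, 5)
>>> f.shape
(11, 11)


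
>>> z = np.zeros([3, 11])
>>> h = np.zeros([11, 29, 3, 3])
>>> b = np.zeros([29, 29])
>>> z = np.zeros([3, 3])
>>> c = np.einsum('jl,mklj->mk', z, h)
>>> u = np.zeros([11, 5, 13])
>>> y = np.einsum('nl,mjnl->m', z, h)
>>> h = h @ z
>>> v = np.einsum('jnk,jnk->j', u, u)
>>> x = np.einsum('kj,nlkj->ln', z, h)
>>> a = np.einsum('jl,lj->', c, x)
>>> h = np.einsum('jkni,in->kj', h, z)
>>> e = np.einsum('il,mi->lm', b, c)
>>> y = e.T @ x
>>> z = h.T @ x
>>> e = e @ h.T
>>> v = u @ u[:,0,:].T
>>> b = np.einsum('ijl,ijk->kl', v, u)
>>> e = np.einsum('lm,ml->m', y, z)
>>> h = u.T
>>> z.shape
(11, 11)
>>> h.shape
(13, 5, 11)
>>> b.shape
(13, 11)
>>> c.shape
(11, 29)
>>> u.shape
(11, 5, 13)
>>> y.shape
(11, 11)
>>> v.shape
(11, 5, 11)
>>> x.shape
(29, 11)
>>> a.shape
()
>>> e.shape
(11,)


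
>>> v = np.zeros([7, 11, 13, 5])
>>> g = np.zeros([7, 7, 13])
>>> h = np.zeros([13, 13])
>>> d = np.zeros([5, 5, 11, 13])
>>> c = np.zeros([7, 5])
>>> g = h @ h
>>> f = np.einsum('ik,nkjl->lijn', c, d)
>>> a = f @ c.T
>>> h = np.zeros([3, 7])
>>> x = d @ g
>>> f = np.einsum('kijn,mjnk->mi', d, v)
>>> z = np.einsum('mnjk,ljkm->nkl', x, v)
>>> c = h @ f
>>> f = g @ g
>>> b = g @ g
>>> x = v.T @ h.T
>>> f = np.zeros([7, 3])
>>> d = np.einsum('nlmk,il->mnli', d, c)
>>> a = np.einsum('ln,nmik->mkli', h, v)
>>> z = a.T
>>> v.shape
(7, 11, 13, 5)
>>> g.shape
(13, 13)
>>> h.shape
(3, 7)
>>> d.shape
(11, 5, 5, 3)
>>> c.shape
(3, 5)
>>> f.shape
(7, 3)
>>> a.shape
(11, 5, 3, 13)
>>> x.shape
(5, 13, 11, 3)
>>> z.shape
(13, 3, 5, 11)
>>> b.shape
(13, 13)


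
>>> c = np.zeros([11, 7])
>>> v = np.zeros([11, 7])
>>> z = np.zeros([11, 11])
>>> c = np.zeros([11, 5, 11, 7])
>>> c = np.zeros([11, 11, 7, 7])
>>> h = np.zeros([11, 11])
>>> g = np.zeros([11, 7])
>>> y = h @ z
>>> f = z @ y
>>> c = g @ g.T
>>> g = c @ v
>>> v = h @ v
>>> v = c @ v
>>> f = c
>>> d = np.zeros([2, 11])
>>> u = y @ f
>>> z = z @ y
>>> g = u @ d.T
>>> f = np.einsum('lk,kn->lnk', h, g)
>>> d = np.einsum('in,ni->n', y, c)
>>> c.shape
(11, 11)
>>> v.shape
(11, 7)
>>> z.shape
(11, 11)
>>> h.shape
(11, 11)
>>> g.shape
(11, 2)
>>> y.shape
(11, 11)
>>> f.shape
(11, 2, 11)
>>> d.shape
(11,)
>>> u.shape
(11, 11)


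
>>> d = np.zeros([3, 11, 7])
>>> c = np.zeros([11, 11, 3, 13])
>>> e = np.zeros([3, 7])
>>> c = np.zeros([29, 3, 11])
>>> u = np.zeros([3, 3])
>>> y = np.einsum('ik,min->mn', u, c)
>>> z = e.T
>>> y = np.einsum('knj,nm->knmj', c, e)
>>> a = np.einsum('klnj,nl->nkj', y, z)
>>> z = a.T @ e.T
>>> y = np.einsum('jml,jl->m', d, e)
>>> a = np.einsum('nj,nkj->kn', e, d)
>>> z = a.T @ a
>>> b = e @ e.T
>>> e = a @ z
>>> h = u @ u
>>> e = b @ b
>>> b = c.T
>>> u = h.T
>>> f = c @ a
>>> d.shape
(3, 11, 7)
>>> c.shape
(29, 3, 11)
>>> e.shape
(3, 3)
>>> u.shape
(3, 3)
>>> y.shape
(11,)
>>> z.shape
(3, 3)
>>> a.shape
(11, 3)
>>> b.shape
(11, 3, 29)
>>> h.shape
(3, 3)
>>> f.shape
(29, 3, 3)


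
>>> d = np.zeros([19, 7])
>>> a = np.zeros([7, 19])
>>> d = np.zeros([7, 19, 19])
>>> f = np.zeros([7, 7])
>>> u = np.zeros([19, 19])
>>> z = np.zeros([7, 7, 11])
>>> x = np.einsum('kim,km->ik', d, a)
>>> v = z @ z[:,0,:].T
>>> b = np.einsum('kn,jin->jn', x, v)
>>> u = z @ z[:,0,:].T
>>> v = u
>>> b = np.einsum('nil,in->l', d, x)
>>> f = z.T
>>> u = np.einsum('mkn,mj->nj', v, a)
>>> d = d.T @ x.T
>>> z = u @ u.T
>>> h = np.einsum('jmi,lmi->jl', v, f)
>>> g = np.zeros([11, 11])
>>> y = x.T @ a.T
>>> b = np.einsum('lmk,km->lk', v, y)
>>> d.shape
(19, 19, 19)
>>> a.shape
(7, 19)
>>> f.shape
(11, 7, 7)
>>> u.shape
(7, 19)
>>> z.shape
(7, 7)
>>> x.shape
(19, 7)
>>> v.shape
(7, 7, 7)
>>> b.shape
(7, 7)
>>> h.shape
(7, 11)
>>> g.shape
(11, 11)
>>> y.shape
(7, 7)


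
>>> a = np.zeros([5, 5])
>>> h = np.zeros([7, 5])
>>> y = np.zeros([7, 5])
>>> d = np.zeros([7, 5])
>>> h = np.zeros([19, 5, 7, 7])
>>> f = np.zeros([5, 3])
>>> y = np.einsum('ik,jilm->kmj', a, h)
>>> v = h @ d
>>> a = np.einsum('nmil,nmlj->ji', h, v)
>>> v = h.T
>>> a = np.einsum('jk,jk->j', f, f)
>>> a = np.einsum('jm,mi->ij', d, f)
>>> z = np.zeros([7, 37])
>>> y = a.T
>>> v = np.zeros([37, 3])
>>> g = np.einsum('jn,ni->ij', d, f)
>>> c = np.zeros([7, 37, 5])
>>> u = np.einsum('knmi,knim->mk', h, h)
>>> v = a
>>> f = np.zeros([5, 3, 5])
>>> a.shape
(3, 7)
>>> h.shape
(19, 5, 7, 7)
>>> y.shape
(7, 3)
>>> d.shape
(7, 5)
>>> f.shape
(5, 3, 5)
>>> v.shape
(3, 7)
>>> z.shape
(7, 37)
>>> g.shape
(3, 7)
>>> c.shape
(7, 37, 5)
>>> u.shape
(7, 19)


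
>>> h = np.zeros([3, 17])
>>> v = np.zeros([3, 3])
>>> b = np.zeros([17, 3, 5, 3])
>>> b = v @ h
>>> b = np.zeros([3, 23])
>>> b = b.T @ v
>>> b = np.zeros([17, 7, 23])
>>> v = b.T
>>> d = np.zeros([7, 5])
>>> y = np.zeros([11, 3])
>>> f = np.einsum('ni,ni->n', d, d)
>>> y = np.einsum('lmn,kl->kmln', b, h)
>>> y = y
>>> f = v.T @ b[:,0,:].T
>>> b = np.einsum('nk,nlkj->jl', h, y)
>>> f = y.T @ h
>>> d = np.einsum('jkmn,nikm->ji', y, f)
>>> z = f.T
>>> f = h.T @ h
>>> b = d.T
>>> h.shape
(3, 17)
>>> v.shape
(23, 7, 17)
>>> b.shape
(17, 3)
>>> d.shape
(3, 17)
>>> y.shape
(3, 7, 17, 23)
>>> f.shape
(17, 17)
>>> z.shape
(17, 7, 17, 23)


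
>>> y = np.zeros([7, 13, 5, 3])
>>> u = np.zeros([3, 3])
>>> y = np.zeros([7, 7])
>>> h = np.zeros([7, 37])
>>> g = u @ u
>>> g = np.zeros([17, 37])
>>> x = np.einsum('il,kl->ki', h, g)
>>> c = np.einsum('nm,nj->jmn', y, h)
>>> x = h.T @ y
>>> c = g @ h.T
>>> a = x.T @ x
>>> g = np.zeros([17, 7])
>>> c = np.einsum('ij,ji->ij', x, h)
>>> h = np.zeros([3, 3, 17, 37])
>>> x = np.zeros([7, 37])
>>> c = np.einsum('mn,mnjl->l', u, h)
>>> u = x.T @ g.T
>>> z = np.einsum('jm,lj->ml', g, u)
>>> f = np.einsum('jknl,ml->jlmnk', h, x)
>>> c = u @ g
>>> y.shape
(7, 7)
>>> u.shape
(37, 17)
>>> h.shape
(3, 3, 17, 37)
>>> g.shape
(17, 7)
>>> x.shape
(7, 37)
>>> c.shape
(37, 7)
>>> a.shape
(7, 7)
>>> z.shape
(7, 37)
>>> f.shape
(3, 37, 7, 17, 3)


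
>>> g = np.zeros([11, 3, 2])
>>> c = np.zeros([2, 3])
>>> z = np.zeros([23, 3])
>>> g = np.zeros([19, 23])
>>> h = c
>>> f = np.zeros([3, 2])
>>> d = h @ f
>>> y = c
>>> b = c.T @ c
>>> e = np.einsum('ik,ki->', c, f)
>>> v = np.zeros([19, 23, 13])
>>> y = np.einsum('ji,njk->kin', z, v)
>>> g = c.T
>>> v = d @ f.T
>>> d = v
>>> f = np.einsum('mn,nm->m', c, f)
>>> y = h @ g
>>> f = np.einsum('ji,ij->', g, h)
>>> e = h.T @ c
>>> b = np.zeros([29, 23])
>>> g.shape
(3, 2)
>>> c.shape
(2, 3)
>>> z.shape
(23, 3)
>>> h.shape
(2, 3)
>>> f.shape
()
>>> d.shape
(2, 3)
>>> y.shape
(2, 2)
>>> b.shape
(29, 23)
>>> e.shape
(3, 3)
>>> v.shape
(2, 3)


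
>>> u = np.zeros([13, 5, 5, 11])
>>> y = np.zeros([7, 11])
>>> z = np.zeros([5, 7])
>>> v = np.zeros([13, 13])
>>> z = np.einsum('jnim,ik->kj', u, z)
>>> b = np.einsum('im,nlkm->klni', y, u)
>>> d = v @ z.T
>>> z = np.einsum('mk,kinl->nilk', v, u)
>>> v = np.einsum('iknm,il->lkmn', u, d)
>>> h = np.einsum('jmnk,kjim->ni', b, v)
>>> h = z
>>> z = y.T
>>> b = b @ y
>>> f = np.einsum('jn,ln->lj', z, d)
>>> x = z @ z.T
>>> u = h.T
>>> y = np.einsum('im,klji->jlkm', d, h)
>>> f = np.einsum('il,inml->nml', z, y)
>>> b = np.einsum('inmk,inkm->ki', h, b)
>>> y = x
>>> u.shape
(13, 11, 5, 5)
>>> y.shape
(11, 11)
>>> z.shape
(11, 7)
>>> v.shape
(7, 5, 11, 5)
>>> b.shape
(13, 5)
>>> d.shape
(13, 7)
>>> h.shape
(5, 5, 11, 13)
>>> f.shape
(5, 5, 7)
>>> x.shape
(11, 11)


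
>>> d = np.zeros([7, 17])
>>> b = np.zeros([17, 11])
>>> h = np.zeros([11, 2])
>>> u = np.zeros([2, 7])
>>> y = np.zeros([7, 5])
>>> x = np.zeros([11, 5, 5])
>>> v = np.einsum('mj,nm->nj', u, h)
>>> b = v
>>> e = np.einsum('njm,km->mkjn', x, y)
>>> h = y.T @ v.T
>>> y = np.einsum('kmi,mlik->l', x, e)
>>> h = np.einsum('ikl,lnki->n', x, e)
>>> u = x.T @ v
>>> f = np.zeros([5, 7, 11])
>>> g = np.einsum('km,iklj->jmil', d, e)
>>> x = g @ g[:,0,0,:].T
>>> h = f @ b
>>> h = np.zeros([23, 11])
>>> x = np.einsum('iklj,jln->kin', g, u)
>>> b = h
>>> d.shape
(7, 17)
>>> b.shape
(23, 11)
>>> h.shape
(23, 11)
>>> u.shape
(5, 5, 7)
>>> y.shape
(7,)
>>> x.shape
(17, 11, 7)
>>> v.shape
(11, 7)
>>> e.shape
(5, 7, 5, 11)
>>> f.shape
(5, 7, 11)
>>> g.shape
(11, 17, 5, 5)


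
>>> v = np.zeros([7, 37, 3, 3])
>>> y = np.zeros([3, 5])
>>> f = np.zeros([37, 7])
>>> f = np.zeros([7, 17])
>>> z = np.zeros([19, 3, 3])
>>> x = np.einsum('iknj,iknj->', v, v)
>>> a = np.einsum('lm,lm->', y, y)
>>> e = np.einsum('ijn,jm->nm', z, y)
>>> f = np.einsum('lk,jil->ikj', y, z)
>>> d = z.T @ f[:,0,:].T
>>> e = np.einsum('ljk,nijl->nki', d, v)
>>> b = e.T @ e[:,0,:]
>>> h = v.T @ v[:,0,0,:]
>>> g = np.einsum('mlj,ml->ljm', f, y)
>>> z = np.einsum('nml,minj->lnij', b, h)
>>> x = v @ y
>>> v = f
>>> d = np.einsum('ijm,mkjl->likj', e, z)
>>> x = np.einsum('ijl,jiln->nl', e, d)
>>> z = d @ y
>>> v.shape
(3, 5, 19)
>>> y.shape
(3, 5)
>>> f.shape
(3, 5, 19)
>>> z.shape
(3, 7, 37, 5)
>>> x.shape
(3, 37)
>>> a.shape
()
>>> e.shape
(7, 3, 37)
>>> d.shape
(3, 7, 37, 3)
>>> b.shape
(37, 3, 37)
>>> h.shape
(3, 3, 37, 3)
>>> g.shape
(5, 19, 3)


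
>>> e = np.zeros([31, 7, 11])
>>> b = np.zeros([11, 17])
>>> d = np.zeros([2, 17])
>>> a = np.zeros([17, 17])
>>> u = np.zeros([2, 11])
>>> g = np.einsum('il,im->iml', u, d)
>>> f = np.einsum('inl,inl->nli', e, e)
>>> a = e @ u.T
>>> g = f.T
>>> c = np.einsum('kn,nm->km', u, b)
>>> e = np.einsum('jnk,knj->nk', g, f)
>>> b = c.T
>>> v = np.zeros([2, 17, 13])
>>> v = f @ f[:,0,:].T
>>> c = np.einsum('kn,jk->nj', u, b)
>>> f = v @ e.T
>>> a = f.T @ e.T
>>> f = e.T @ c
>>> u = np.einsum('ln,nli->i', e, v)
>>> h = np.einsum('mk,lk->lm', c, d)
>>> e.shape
(11, 7)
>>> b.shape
(17, 2)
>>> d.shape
(2, 17)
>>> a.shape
(11, 11, 11)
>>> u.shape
(7,)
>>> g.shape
(31, 11, 7)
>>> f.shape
(7, 17)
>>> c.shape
(11, 17)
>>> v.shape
(7, 11, 7)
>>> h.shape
(2, 11)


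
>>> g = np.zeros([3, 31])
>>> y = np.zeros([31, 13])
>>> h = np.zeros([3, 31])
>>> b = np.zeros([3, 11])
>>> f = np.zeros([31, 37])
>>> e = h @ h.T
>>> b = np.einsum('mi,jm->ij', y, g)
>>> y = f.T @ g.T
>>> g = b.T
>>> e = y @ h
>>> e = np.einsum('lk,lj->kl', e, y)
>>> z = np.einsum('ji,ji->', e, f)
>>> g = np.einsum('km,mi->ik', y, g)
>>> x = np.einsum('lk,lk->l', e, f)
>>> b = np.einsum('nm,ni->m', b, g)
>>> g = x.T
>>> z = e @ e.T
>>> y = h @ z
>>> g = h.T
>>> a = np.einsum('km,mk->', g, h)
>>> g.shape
(31, 3)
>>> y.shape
(3, 31)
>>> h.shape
(3, 31)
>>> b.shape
(3,)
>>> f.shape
(31, 37)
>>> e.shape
(31, 37)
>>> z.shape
(31, 31)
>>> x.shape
(31,)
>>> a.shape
()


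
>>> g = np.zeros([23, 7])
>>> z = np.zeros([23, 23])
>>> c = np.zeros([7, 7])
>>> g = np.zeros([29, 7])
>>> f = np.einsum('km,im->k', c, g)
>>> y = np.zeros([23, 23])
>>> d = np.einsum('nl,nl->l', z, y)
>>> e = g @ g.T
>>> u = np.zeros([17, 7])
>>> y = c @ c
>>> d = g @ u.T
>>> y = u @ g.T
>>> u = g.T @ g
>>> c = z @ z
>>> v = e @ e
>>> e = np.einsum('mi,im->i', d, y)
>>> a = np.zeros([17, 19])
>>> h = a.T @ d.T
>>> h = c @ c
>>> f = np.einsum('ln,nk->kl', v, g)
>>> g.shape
(29, 7)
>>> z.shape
(23, 23)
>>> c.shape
(23, 23)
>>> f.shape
(7, 29)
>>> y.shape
(17, 29)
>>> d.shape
(29, 17)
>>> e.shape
(17,)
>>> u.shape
(7, 7)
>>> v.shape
(29, 29)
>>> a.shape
(17, 19)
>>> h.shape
(23, 23)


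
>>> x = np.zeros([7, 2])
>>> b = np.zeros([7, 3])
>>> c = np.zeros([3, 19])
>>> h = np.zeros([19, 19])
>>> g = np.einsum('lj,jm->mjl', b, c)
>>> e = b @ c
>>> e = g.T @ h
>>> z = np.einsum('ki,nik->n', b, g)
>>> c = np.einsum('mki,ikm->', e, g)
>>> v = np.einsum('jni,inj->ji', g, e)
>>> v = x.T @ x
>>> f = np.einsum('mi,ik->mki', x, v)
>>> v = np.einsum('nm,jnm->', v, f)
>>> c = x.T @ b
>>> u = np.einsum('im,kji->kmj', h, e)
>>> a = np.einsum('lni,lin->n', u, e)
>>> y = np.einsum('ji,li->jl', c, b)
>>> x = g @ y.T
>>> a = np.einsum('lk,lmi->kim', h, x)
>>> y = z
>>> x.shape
(19, 3, 2)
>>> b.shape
(7, 3)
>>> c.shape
(2, 3)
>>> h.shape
(19, 19)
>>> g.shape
(19, 3, 7)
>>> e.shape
(7, 3, 19)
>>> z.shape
(19,)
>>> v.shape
()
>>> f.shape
(7, 2, 2)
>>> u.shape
(7, 19, 3)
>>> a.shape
(19, 2, 3)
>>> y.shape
(19,)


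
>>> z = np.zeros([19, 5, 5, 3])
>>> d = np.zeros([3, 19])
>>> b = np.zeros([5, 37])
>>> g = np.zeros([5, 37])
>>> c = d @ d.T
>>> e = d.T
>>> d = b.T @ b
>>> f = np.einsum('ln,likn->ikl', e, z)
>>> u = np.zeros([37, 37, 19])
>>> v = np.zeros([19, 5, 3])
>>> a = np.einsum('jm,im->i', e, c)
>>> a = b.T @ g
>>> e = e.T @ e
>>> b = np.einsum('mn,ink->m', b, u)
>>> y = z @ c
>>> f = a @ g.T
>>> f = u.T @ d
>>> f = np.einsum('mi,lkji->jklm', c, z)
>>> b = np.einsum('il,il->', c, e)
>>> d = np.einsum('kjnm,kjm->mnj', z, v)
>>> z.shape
(19, 5, 5, 3)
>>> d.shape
(3, 5, 5)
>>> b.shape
()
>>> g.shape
(5, 37)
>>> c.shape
(3, 3)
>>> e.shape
(3, 3)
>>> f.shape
(5, 5, 19, 3)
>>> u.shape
(37, 37, 19)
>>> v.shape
(19, 5, 3)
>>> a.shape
(37, 37)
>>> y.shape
(19, 5, 5, 3)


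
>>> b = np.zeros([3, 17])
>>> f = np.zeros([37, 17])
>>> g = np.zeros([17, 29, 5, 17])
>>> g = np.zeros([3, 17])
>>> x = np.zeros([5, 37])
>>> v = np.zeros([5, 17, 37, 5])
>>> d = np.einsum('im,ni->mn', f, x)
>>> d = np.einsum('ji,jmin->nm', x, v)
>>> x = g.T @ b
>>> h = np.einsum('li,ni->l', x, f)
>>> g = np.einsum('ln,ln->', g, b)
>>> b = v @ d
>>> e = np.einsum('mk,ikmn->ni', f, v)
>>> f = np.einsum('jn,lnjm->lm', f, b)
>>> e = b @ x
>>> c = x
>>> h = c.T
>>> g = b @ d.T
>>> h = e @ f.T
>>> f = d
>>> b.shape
(5, 17, 37, 17)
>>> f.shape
(5, 17)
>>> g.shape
(5, 17, 37, 5)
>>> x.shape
(17, 17)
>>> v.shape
(5, 17, 37, 5)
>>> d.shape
(5, 17)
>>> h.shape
(5, 17, 37, 5)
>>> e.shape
(5, 17, 37, 17)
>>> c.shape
(17, 17)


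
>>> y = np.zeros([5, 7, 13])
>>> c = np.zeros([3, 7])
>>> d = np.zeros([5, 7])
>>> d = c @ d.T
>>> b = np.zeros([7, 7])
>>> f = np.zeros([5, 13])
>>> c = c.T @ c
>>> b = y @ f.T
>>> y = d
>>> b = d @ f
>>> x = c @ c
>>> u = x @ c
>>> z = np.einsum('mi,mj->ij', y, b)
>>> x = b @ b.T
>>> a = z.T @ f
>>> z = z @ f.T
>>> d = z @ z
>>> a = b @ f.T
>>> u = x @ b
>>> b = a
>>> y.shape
(3, 5)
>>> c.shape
(7, 7)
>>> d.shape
(5, 5)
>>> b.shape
(3, 5)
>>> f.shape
(5, 13)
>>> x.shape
(3, 3)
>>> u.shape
(3, 13)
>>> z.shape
(5, 5)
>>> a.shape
(3, 5)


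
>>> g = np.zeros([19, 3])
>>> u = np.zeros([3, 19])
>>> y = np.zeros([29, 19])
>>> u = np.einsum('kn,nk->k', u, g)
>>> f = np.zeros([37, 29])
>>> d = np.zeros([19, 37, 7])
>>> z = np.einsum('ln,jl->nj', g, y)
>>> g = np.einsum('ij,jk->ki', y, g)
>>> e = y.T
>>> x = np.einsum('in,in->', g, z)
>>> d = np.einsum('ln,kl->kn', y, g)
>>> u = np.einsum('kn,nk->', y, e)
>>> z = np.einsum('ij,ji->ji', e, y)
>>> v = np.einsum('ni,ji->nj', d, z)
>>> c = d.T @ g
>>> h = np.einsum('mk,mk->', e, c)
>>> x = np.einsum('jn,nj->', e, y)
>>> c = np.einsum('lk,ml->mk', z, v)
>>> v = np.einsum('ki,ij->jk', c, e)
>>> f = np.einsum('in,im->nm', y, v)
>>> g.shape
(3, 29)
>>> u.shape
()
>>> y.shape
(29, 19)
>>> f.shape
(19, 3)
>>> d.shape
(3, 19)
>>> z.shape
(29, 19)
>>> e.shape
(19, 29)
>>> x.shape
()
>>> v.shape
(29, 3)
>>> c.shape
(3, 19)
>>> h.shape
()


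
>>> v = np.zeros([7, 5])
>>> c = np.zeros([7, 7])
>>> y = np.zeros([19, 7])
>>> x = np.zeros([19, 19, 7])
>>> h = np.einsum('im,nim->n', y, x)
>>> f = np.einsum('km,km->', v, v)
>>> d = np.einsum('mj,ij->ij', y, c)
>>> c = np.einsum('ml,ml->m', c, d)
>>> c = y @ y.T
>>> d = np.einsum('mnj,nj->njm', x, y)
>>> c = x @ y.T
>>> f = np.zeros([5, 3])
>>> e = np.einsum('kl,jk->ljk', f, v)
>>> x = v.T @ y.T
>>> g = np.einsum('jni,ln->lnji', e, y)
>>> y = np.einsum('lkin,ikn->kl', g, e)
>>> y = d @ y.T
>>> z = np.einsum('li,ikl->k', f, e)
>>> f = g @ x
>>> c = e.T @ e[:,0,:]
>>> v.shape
(7, 5)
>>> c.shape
(5, 7, 5)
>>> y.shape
(19, 7, 7)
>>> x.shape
(5, 19)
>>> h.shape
(19,)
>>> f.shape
(19, 7, 3, 19)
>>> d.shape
(19, 7, 19)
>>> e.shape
(3, 7, 5)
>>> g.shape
(19, 7, 3, 5)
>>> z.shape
(7,)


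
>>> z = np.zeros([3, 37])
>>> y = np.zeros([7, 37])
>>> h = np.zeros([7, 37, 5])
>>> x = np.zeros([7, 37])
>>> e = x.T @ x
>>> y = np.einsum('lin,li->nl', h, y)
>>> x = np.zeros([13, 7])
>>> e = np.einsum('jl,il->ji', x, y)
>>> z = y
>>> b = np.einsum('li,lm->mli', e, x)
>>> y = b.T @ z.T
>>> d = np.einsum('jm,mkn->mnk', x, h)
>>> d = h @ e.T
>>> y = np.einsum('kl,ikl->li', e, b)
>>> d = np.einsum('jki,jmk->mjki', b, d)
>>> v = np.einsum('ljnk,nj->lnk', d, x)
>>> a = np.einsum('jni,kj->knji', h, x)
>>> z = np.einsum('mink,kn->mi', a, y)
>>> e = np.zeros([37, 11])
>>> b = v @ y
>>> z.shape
(13, 37)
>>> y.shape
(5, 7)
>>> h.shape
(7, 37, 5)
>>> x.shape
(13, 7)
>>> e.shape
(37, 11)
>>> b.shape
(37, 13, 7)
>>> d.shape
(37, 7, 13, 5)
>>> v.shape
(37, 13, 5)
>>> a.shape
(13, 37, 7, 5)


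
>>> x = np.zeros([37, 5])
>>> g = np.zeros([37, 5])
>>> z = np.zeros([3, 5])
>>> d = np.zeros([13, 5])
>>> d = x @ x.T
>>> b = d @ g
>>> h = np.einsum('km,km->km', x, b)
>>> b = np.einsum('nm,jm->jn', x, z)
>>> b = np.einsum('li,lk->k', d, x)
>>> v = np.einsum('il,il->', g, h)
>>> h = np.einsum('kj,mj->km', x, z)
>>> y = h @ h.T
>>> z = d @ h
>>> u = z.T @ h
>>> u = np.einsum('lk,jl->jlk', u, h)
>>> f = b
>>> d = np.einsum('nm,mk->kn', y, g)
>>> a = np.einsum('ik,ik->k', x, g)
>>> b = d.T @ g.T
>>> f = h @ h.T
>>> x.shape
(37, 5)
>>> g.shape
(37, 5)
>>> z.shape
(37, 3)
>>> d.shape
(5, 37)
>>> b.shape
(37, 37)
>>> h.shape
(37, 3)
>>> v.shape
()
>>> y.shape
(37, 37)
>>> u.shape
(37, 3, 3)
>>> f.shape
(37, 37)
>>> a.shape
(5,)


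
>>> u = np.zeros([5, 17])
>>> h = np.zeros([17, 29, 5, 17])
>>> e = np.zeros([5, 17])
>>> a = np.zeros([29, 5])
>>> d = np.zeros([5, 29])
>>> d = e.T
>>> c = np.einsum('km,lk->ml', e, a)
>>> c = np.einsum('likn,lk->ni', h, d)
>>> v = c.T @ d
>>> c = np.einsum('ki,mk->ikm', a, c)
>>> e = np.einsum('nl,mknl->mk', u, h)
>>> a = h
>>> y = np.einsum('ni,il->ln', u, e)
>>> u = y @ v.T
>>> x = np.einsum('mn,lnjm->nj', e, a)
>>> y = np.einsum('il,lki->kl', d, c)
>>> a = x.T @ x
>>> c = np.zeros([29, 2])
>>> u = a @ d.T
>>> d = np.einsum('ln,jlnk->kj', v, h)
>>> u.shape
(5, 17)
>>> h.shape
(17, 29, 5, 17)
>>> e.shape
(17, 29)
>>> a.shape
(5, 5)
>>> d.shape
(17, 17)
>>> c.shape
(29, 2)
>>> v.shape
(29, 5)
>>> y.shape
(29, 5)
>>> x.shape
(29, 5)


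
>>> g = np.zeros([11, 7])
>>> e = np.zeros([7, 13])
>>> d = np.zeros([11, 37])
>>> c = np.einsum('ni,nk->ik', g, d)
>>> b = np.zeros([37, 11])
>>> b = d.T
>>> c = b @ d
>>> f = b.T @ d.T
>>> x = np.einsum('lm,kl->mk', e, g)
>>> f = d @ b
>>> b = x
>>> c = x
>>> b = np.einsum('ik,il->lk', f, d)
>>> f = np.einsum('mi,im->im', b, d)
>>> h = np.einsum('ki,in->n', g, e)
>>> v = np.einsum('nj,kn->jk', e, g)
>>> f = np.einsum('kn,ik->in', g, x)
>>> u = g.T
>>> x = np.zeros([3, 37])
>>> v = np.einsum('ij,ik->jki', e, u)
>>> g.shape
(11, 7)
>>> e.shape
(7, 13)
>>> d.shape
(11, 37)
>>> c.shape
(13, 11)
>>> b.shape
(37, 11)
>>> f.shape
(13, 7)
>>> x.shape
(3, 37)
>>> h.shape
(13,)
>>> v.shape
(13, 11, 7)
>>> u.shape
(7, 11)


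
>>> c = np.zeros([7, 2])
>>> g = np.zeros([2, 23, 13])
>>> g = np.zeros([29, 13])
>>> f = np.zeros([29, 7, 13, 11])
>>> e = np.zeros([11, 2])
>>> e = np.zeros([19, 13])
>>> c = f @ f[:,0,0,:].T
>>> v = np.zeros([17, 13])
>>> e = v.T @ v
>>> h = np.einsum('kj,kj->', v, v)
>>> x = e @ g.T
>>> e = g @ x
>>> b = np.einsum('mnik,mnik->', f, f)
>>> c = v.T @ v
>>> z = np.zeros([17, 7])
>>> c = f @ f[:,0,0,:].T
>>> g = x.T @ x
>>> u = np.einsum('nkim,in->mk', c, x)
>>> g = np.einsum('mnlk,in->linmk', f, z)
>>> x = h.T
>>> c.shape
(29, 7, 13, 29)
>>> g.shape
(13, 17, 7, 29, 11)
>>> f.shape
(29, 7, 13, 11)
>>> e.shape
(29, 29)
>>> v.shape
(17, 13)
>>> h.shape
()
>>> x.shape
()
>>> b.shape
()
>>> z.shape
(17, 7)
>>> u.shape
(29, 7)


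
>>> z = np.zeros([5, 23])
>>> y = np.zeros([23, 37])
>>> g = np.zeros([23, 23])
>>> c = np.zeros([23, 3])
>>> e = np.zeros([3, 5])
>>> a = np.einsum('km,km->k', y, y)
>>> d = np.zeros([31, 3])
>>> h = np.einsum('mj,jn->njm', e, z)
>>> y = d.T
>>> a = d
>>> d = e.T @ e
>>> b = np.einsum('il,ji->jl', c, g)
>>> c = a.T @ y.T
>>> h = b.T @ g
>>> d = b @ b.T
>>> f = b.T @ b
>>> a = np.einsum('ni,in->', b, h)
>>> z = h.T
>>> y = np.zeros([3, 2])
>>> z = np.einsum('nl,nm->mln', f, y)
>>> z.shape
(2, 3, 3)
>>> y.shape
(3, 2)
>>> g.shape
(23, 23)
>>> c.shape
(3, 3)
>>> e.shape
(3, 5)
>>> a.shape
()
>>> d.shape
(23, 23)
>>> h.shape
(3, 23)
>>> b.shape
(23, 3)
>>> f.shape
(3, 3)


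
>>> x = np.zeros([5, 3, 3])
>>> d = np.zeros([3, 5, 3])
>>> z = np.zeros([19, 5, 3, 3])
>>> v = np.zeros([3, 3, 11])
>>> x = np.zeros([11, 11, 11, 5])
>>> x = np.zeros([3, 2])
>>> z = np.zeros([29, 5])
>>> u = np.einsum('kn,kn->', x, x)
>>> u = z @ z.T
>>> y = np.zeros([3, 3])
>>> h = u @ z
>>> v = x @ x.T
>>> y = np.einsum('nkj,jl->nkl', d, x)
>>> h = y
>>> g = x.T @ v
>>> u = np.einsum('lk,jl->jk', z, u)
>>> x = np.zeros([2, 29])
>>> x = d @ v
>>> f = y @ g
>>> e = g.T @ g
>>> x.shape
(3, 5, 3)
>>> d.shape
(3, 5, 3)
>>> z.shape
(29, 5)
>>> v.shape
(3, 3)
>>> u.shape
(29, 5)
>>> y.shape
(3, 5, 2)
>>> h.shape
(3, 5, 2)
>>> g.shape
(2, 3)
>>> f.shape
(3, 5, 3)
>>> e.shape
(3, 3)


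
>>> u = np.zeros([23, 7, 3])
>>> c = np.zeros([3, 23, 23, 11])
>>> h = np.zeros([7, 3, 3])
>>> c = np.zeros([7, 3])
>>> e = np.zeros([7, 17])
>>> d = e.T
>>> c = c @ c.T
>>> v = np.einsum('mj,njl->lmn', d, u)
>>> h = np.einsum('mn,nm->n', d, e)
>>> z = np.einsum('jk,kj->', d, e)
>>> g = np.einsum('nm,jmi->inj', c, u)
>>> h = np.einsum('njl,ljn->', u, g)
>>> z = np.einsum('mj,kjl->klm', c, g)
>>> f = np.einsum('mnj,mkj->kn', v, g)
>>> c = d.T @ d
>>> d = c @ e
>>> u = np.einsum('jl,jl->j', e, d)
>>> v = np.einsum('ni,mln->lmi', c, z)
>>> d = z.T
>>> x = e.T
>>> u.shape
(7,)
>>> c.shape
(7, 7)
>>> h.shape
()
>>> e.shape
(7, 17)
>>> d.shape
(7, 23, 3)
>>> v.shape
(23, 3, 7)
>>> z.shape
(3, 23, 7)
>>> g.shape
(3, 7, 23)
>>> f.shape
(7, 17)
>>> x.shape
(17, 7)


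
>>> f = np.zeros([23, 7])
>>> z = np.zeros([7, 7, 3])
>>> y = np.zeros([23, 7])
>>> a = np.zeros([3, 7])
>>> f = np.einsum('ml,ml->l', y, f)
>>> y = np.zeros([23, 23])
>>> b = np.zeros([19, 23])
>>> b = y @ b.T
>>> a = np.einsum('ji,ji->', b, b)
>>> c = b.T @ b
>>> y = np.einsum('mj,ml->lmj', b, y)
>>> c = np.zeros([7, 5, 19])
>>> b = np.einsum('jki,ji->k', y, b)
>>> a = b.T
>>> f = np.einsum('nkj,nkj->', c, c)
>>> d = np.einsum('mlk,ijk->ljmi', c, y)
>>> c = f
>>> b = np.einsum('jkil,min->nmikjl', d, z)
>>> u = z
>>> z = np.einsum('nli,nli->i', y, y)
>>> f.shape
()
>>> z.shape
(19,)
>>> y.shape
(23, 23, 19)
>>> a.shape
(23,)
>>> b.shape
(3, 7, 7, 23, 5, 23)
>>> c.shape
()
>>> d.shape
(5, 23, 7, 23)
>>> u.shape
(7, 7, 3)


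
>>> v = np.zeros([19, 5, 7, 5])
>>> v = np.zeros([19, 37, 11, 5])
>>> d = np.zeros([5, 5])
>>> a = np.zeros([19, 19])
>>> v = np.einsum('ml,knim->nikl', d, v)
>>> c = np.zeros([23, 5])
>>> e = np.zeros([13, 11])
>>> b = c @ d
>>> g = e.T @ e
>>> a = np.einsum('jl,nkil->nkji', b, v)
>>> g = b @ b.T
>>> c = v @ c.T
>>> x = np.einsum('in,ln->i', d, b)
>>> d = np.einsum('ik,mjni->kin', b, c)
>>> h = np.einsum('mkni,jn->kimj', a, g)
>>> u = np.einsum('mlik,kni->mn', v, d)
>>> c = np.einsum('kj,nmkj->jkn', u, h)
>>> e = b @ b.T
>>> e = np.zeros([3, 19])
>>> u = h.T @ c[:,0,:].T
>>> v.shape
(37, 11, 19, 5)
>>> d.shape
(5, 23, 19)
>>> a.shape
(37, 11, 23, 19)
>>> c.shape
(23, 37, 11)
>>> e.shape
(3, 19)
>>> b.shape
(23, 5)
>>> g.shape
(23, 23)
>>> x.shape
(5,)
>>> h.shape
(11, 19, 37, 23)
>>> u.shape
(23, 37, 19, 23)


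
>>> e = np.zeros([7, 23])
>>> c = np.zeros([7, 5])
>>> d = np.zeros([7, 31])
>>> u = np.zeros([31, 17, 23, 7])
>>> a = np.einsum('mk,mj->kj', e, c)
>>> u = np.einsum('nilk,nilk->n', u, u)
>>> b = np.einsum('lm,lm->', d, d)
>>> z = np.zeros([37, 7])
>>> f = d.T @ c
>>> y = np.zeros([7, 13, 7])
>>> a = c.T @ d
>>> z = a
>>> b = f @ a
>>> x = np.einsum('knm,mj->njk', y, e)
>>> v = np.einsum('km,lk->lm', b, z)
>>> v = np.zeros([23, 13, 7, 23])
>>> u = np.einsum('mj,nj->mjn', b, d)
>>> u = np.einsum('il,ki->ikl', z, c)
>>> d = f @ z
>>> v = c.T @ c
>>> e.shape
(7, 23)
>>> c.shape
(7, 5)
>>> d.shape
(31, 31)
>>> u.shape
(5, 7, 31)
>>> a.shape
(5, 31)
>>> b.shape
(31, 31)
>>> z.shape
(5, 31)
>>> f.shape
(31, 5)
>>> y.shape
(7, 13, 7)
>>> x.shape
(13, 23, 7)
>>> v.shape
(5, 5)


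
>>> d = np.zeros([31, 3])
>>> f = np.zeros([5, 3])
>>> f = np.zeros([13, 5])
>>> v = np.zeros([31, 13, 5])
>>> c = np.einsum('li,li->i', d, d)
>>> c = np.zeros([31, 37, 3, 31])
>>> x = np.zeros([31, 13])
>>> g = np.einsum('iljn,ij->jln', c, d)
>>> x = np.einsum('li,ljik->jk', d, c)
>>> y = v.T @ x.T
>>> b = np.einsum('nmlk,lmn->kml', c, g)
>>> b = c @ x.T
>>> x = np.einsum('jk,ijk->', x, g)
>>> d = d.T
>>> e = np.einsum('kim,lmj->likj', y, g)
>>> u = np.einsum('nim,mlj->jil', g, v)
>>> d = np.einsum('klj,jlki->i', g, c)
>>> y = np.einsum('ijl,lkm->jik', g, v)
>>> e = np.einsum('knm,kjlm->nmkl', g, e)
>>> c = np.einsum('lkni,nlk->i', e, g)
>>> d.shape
(31,)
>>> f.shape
(13, 5)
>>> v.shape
(31, 13, 5)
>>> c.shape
(5,)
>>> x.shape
()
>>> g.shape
(3, 37, 31)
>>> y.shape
(37, 3, 13)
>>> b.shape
(31, 37, 3, 37)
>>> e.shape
(37, 31, 3, 5)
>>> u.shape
(5, 37, 13)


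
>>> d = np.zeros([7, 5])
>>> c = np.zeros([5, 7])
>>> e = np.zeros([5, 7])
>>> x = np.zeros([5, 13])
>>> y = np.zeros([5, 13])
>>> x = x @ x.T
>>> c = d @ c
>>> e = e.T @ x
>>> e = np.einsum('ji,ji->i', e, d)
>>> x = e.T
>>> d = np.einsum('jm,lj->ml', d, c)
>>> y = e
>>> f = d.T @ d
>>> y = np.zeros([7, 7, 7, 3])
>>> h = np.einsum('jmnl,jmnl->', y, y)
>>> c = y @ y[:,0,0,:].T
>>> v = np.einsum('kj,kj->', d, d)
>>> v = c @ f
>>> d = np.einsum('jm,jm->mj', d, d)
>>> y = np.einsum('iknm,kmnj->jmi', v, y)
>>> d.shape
(7, 5)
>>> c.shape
(7, 7, 7, 7)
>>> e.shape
(5,)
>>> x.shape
(5,)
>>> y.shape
(3, 7, 7)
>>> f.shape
(7, 7)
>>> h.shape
()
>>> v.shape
(7, 7, 7, 7)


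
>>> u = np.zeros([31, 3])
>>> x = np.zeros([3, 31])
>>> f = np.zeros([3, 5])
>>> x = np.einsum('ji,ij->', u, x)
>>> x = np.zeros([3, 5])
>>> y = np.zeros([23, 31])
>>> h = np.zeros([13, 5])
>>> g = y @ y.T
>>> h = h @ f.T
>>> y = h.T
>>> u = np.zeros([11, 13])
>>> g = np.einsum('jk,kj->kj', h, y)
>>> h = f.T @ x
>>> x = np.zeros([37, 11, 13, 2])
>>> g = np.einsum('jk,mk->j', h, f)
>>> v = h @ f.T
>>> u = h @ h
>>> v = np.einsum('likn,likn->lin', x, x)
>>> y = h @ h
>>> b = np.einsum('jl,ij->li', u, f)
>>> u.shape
(5, 5)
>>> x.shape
(37, 11, 13, 2)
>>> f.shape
(3, 5)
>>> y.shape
(5, 5)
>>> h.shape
(5, 5)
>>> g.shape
(5,)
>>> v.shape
(37, 11, 2)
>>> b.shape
(5, 3)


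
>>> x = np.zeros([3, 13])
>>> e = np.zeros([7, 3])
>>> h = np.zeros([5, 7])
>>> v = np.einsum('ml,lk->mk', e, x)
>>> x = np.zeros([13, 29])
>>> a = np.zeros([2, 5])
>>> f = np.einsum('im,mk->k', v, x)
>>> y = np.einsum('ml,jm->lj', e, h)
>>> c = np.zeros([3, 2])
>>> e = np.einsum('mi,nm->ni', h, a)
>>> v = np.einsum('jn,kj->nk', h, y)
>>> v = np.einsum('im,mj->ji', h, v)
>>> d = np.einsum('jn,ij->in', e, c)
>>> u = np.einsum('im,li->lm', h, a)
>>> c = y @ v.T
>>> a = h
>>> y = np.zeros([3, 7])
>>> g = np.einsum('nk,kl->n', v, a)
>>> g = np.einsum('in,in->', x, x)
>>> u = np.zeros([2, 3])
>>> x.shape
(13, 29)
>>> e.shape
(2, 7)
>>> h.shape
(5, 7)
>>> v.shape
(3, 5)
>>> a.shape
(5, 7)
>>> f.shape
(29,)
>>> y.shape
(3, 7)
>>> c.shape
(3, 3)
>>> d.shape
(3, 7)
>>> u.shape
(2, 3)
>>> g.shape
()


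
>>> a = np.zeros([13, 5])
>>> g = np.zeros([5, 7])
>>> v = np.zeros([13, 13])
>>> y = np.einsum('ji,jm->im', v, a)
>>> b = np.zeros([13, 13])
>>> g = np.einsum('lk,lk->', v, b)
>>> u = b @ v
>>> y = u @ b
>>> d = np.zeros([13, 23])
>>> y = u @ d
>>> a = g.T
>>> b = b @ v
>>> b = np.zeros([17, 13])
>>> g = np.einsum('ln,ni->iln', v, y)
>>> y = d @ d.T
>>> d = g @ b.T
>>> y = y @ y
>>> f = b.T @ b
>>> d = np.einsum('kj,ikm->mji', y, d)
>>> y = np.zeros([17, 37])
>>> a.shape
()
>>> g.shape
(23, 13, 13)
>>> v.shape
(13, 13)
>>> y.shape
(17, 37)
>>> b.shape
(17, 13)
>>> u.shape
(13, 13)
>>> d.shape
(17, 13, 23)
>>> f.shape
(13, 13)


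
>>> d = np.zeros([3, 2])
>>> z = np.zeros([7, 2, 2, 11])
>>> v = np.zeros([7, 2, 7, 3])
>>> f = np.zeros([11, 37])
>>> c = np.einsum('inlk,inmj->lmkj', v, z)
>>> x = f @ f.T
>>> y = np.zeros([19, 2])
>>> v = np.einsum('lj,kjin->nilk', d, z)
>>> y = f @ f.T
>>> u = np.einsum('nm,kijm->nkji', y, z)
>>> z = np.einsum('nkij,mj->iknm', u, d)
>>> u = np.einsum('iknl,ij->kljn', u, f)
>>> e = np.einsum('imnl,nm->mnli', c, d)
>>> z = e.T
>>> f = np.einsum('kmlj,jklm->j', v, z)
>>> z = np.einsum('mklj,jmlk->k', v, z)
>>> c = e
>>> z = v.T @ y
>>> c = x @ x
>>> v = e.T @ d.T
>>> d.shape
(3, 2)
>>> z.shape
(7, 3, 2, 11)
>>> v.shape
(7, 11, 3, 3)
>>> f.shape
(7,)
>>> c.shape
(11, 11)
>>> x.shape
(11, 11)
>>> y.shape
(11, 11)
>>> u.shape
(7, 2, 37, 2)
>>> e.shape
(2, 3, 11, 7)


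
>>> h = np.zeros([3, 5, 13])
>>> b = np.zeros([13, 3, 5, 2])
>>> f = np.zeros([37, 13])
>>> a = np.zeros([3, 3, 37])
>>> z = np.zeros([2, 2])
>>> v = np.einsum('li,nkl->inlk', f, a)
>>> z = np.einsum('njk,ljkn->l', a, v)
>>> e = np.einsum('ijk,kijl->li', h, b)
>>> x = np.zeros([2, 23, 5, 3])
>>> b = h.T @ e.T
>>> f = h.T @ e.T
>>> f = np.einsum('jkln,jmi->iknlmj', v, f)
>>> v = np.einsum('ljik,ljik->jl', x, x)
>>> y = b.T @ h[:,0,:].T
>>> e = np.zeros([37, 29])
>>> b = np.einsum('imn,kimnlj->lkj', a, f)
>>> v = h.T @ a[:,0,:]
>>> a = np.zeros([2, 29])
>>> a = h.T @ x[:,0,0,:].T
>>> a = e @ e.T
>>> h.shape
(3, 5, 13)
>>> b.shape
(5, 2, 13)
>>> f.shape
(2, 3, 3, 37, 5, 13)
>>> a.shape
(37, 37)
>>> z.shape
(13,)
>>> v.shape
(13, 5, 37)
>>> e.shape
(37, 29)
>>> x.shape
(2, 23, 5, 3)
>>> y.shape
(2, 5, 3)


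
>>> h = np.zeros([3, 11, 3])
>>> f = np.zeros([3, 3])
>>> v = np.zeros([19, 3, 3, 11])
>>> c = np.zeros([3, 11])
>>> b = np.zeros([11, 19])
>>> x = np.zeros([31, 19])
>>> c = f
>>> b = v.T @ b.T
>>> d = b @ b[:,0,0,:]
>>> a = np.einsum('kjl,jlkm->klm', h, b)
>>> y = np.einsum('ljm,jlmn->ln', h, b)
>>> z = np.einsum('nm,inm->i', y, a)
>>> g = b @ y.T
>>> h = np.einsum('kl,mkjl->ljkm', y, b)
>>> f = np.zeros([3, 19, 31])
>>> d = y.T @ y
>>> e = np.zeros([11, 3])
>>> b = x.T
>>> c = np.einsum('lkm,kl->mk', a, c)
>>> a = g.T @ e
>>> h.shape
(11, 3, 3, 11)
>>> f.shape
(3, 19, 31)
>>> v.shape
(19, 3, 3, 11)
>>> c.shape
(11, 3)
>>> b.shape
(19, 31)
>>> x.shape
(31, 19)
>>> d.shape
(11, 11)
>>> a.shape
(3, 3, 3, 3)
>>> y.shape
(3, 11)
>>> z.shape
(3,)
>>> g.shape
(11, 3, 3, 3)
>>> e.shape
(11, 3)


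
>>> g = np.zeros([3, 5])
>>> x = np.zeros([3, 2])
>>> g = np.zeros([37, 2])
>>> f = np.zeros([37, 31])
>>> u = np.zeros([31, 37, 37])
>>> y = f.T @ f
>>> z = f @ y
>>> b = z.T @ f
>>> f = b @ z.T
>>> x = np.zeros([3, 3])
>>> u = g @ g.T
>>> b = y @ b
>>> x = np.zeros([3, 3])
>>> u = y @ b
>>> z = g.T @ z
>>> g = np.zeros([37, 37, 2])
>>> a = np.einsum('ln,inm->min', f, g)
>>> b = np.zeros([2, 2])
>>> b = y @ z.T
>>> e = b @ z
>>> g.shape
(37, 37, 2)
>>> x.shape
(3, 3)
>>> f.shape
(31, 37)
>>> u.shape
(31, 31)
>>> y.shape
(31, 31)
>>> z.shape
(2, 31)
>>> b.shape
(31, 2)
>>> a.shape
(2, 37, 37)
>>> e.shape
(31, 31)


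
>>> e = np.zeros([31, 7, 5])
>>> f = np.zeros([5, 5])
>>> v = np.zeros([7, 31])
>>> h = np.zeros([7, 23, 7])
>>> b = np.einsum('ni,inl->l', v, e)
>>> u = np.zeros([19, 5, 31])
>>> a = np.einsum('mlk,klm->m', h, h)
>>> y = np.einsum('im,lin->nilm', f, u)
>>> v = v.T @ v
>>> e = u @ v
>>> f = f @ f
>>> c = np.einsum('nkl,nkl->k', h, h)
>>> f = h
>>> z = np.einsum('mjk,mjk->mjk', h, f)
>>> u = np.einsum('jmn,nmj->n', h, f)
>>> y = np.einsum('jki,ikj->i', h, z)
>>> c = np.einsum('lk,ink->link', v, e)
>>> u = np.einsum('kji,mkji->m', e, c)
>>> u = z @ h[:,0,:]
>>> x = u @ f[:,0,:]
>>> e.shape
(19, 5, 31)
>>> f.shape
(7, 23, 7)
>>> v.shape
(31, 31)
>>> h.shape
(7, 23, 7)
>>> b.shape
(5,)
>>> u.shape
(7, 23, 7)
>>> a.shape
(7,)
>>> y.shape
(7,)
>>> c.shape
(31, 19, 5, 31)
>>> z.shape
(7, 23, 7)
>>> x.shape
(7, 23, 7)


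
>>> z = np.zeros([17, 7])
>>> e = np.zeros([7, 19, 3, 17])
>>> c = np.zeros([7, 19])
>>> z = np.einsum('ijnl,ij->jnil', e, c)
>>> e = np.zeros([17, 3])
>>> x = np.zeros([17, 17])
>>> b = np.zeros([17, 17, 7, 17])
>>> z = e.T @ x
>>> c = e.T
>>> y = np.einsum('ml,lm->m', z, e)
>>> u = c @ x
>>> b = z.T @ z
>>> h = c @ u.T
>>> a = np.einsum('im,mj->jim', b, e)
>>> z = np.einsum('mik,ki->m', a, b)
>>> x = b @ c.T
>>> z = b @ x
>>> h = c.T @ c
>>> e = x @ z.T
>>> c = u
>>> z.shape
(17, 3)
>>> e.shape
(17, 17)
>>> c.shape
(3, 17)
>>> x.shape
(17, 3)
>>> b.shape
(17, 17)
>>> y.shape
(3,)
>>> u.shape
(3, 17)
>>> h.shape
(17, 17)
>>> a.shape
(3, 17, 17)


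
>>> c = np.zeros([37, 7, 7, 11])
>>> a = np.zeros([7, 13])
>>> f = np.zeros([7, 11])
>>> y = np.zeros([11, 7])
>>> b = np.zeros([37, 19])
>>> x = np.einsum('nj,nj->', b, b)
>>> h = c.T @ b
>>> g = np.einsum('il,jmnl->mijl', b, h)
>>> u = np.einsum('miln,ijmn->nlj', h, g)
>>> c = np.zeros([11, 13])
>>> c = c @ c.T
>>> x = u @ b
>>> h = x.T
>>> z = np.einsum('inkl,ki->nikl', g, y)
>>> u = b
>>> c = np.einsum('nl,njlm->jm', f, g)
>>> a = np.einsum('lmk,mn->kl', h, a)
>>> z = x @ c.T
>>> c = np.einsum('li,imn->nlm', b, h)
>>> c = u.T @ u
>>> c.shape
(19, 19)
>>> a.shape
(19, 19)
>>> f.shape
(7, 11)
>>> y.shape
(11, 7)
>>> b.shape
(37, 19)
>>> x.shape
(19, 7, 19)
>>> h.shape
(19, 7, 19)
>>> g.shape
(7, 37, 11, 19)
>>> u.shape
(37, 19)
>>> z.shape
(19, 7, 37)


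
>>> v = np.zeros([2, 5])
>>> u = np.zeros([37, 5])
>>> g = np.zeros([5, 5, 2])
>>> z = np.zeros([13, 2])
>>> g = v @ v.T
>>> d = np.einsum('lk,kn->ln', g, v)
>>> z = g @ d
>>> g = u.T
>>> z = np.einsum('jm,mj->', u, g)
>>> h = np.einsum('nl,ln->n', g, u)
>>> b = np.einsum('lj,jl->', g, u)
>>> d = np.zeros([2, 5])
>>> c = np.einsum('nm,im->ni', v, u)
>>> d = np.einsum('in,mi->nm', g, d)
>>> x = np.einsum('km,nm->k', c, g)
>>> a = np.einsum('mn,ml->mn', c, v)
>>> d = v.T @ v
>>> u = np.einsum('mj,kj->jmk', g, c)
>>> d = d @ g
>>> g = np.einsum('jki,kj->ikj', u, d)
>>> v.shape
(2, 5)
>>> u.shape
(37, 5, 2)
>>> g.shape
(2, 5, 37)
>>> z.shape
()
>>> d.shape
(5, 37)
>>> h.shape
(5,)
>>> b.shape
()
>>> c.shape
(2, 37)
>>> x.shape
(2,)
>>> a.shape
(2, 37)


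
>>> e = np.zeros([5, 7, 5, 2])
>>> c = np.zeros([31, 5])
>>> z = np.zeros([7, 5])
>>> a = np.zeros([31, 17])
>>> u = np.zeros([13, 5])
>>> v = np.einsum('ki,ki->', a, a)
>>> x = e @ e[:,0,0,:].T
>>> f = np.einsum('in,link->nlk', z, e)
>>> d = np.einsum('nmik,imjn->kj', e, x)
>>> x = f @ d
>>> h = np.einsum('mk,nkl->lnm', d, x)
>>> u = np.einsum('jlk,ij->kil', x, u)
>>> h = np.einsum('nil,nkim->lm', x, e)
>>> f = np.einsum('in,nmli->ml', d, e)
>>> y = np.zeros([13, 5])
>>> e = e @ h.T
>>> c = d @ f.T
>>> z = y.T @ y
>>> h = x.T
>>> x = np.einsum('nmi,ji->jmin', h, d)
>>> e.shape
(5, 7, 5, 5)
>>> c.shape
(2, 7)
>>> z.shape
(5, 5)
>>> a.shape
(31, 17)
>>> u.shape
(5, 13, 5)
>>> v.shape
()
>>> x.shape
(2, 5, 5, 5)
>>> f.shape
(7, 5)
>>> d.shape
(2, 5)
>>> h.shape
(5, 5, 5)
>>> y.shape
(13, 5)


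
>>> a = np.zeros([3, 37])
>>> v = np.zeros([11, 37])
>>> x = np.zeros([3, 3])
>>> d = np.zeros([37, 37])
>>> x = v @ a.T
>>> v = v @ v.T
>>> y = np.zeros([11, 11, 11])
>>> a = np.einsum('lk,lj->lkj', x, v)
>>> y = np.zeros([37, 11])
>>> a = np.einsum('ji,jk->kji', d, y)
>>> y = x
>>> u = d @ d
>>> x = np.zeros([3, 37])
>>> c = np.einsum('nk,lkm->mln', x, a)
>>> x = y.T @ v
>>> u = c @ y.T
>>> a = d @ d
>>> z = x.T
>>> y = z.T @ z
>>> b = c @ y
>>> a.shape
(37, 37)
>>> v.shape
(11, 11)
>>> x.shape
(3, 11)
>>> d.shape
(37, 37)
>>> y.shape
(3, 3)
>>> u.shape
(37, 11, 11)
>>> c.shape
(37, 11, 3)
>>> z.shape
(11, 3)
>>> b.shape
(37, 11, 3)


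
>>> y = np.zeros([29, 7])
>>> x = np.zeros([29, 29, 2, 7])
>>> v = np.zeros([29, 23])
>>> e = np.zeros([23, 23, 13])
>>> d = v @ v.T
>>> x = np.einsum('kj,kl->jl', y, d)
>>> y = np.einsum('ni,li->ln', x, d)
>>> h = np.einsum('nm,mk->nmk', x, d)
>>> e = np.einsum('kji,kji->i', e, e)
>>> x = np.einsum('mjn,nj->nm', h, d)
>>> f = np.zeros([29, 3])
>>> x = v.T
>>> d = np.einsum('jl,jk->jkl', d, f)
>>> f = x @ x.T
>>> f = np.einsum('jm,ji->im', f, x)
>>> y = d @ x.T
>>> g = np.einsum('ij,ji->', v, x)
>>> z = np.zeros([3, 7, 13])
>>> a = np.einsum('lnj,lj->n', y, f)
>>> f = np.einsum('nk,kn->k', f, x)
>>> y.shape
(29, 3, 23)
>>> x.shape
(23, 29)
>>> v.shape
(29, 23)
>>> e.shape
(13,)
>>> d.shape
(29, 3, 29)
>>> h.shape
(7, 29, 29)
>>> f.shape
(23,)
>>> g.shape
()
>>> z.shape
(3, 7, 13)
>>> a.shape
(3,)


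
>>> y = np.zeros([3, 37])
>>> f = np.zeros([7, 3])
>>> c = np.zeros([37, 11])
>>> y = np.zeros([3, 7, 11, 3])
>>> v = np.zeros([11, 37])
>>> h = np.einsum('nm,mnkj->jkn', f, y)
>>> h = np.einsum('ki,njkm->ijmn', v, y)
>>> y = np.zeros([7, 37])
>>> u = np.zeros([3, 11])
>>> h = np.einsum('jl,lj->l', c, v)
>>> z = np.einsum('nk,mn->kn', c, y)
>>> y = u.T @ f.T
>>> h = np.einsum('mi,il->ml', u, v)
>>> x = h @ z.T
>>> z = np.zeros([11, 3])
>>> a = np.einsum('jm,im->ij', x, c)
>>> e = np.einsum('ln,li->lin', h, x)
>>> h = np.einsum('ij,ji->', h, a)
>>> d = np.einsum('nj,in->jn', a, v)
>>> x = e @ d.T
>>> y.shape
(11, 7)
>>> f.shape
(7, 3)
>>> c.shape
(37, 11)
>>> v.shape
(11, 37)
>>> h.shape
()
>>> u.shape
(3, 11)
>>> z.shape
(11, 3)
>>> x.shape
(3, 11, 3)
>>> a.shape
(37, 3)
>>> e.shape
(3, 11, 37)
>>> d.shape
(3, 37)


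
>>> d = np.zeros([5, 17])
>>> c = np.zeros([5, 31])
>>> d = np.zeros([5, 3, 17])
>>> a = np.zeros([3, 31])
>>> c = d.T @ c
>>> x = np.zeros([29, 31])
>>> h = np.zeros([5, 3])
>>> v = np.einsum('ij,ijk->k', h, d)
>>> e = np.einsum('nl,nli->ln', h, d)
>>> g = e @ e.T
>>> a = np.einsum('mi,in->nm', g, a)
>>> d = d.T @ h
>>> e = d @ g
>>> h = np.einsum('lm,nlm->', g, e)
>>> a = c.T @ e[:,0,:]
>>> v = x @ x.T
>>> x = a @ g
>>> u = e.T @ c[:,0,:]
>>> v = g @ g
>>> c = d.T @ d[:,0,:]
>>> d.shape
(17, 3, 3)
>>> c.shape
(3, 3, 3)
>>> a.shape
(31, 3, 3)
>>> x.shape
(31, 3, 3)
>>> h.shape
()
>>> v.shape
(3, 3)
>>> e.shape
(17, 3, 3)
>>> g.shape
(3, 3)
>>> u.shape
(3, 3, 31)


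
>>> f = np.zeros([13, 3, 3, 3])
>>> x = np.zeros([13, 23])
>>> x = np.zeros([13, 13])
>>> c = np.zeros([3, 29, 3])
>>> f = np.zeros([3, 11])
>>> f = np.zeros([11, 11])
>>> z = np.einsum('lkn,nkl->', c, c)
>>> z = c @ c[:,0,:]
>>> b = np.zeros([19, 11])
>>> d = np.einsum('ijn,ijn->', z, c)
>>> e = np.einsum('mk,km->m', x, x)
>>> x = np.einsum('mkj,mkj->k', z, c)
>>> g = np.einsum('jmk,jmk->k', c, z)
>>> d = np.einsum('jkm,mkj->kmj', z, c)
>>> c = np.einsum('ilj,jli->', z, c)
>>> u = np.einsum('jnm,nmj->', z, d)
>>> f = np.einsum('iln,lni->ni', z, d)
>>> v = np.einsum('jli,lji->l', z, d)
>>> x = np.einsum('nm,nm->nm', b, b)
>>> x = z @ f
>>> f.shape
(3, 3)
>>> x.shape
(3, 29, 3)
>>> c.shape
()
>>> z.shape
(3, 29, 3)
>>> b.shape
(19, 11)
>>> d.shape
(29, 3, 3)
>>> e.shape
(13,)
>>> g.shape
(3,)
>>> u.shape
()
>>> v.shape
(29,)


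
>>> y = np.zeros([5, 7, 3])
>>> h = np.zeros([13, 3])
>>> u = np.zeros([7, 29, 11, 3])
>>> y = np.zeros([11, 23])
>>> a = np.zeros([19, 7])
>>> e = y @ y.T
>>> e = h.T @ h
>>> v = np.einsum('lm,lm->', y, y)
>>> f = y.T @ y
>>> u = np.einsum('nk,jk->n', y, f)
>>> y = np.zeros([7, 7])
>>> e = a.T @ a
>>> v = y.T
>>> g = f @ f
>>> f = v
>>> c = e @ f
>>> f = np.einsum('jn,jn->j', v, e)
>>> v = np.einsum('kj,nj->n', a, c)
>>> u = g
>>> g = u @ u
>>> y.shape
(7, 7)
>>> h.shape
(13, 3)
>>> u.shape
(23, 23)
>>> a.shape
(19, 7)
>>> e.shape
(7, 7)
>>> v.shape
(7,)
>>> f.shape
(7,)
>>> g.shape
(23, 23)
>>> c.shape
(7, 7)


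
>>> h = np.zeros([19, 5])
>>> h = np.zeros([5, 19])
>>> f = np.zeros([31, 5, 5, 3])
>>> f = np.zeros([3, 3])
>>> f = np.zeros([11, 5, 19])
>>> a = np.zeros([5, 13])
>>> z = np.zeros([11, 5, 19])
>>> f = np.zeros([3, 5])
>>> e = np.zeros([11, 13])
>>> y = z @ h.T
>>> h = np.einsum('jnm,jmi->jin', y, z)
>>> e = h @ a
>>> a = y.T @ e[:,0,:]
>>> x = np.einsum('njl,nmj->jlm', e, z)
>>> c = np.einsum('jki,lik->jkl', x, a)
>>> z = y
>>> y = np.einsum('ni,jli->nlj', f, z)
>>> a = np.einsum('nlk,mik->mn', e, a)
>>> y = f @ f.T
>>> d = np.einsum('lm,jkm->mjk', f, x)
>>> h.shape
(11, 19, 5)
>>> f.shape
(3, 5)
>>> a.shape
(5, 11)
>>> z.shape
(11, 5, 5)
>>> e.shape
(11, 19, 13)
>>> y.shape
(3, 3)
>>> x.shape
(19, 13, 5)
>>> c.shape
(19, 13, 5)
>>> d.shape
(5, 19, 13)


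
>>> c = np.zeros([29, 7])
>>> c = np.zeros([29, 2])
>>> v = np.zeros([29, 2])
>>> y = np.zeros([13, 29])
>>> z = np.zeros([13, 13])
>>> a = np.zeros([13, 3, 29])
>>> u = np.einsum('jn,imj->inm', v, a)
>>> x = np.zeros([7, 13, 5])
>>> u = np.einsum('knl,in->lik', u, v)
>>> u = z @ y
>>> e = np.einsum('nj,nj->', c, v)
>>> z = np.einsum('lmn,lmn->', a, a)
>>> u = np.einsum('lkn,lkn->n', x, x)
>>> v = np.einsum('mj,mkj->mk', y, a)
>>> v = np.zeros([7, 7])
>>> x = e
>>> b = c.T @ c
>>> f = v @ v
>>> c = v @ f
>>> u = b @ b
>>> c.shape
(7, 7)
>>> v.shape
(7, 7)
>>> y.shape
(13, 29)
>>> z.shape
()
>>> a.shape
(13, 3, 29)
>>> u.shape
(2, 2)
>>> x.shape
()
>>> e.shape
()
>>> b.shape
(2, 2)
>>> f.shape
(7, 7)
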